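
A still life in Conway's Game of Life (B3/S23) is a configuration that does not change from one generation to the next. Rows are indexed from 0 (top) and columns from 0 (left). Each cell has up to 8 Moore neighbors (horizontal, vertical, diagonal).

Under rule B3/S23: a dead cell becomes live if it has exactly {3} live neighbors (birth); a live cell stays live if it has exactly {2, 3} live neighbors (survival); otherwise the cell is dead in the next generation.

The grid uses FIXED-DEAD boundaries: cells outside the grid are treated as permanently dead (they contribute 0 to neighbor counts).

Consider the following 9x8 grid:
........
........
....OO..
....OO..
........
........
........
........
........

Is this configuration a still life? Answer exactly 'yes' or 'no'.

Compute generation 1 and compare to generation 0 (given above):
Generation 1:
........
........
....OO..
....OO..
........
........
........
........
........
The grids are IDENTICAL -> still life.

Answer: yes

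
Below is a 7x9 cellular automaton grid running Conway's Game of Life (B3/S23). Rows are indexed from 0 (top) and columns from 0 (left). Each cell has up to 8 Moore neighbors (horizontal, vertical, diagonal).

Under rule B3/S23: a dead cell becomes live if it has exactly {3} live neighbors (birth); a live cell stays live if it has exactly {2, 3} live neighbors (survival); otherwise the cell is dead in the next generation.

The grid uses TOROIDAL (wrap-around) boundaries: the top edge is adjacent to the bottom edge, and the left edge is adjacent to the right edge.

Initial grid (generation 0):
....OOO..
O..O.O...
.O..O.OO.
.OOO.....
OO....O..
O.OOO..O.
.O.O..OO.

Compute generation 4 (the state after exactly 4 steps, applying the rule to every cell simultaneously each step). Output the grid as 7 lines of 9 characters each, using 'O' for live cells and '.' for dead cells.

Answer: ..O.....O
.O.OO..OO
.........
...O..O..
...O.O...
...OOO.O.
OO....O..

Derivation:
Simulating step by step:
Generation 0 (given above): 25 live cells
Generation 1: 25 live cells
..OO...O.
...O...O.
OO..OOO..
...O.OOO.
O...O...O
O..OOO.O.
.O.....OO
Generation 2: 25 live cells
..OO..OO.
.O.O.O.OO
..OO....O
.O.O...O.
O........
.O.OOOOO.
OO.....O.
Generation 3: 27 live cells
...OO....
OO......O
.O.O..O.O
OO.O....O
OO.O.O.OO
.OO.OOOO.
OO.......
Generation 4: 18 live cells
(generation 4 grid is the final answer)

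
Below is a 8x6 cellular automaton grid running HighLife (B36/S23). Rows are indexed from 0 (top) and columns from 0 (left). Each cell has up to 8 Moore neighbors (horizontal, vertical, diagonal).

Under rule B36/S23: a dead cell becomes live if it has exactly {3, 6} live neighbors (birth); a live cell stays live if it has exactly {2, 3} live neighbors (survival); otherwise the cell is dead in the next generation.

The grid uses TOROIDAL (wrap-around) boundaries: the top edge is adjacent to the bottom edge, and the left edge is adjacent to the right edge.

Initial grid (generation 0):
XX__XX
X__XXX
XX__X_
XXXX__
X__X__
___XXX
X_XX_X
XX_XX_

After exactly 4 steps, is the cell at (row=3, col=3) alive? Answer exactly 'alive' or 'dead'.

Simulating step by step:
Generation 0 (given above): 28 live cells
Generation 1: 7 live cells
______
__XX__
_____X
___XX_
X_____
_X____
______
______
Generation 2: 3 live cells
______
______
__X___
____XX
______
______
______
______
Generation 3: 0 live cells
______
______
______
______
______
______
______
______
Generation 4: 0 live cells
______
______
______
______
______
______
______
______

Cell (3,3) at generation 4: 0 -> dead

Answer: dead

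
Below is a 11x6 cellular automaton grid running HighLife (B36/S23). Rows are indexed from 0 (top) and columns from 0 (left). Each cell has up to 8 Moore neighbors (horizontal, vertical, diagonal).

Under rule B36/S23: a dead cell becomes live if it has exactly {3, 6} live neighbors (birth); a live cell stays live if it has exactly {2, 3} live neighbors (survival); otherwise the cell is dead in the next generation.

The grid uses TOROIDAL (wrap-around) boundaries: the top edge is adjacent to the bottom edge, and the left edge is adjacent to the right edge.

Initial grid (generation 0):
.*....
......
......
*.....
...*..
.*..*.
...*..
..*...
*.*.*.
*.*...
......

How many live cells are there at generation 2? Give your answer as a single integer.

Simulating step by step:
Generation 0 (given above): 12 live cells
Generation 1: 12 live cells
......
......
......
......
......
..***.
..**..
.**...
..*..*
...*.*
.*....
Generation 2: 13 live cells
......
......
......
......
...*..
..*.*.
....*.
.*....
*****.
*.*.*.
......
Population at generation 2: 13

Answer: 13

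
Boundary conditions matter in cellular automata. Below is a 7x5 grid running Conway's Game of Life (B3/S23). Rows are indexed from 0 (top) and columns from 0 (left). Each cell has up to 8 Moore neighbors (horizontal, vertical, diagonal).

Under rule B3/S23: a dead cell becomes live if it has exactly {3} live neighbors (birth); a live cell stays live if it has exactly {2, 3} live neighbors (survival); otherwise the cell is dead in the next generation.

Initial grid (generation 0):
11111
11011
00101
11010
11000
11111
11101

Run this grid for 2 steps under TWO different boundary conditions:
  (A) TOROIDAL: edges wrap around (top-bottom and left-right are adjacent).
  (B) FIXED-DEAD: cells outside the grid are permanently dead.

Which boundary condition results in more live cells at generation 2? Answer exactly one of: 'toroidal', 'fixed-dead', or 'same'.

Answer: fixed-dead

Derivation:
Under TOROIDAL boundary, generation 2:
00000
00000
00000
00000
00000
00000
00000
Population = 0

Under FIXED-DEAD boundary, generation 2:
00000
00000
00000
00011
00011
00011
00000
Population = 6

Comparison: toroidal=0, fixed-dead=6 -> fixed-dead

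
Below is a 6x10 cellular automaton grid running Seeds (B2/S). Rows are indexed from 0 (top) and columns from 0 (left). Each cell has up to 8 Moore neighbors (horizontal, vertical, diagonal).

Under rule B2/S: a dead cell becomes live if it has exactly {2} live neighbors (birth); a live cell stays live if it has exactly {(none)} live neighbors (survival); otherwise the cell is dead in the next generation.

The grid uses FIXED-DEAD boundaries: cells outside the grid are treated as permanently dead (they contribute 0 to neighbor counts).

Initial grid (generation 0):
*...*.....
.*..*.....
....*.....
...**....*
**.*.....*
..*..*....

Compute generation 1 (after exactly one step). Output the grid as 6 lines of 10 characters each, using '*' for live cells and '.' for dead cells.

Answer: .*.*.*....
*.........
..*.......
**...*..*.
.....*..*.
*..**.....

Derivation:
Simulating step by step:
Generation 0 (given above): 14 live cells
Generation 1: 14 live cells
(generation 1 grid is the final answer)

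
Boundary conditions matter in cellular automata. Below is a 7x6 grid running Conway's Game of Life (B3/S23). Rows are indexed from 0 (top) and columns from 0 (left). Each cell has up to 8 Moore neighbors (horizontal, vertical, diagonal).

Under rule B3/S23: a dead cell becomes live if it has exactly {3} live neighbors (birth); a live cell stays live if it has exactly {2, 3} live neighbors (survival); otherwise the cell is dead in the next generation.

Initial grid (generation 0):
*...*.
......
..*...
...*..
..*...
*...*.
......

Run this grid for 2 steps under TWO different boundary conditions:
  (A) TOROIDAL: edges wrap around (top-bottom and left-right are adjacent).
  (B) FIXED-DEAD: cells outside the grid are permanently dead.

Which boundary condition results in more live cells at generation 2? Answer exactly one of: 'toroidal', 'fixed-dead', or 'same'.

Under TOROIDAL boundary, generation 2:
......
......
......
..**..
..**..
......
......
Population = 4

Under FIXED-DEAD boundary, generation 2:
......
......
......
..**..
..**..
......
......
Population = 4

Comparison: toroidal=4, fixed-dead=4 -> same

Answer: same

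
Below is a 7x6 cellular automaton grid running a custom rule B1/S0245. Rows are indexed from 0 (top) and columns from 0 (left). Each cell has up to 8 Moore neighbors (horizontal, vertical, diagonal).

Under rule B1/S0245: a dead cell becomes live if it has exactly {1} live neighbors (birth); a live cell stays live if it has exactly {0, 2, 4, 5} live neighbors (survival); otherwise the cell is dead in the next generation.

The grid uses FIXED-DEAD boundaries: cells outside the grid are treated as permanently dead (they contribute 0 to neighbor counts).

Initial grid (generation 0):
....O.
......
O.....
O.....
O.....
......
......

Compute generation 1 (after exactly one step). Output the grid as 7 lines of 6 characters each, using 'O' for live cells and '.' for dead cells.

Simulating step by step:
Generation 0 (given above): 4 live cells
Generation 1: 11 live cells
(generation 1 grid is the final answer)

Answer: ...OOO
OO.OOO
......
O.....
......
OO....
......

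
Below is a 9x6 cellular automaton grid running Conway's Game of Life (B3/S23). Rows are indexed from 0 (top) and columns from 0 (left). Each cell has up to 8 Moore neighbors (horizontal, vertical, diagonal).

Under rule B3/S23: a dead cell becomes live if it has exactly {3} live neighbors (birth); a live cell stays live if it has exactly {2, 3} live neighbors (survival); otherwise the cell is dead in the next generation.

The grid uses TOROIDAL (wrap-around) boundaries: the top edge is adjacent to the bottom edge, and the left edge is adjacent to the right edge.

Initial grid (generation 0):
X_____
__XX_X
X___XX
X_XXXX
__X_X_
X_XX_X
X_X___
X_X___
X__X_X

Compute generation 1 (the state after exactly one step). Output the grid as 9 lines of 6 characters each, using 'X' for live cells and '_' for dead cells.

Simulating step by step:
Generation 0 (given above): 25 live cells
Generation 1: 19 live cells
(generation 1 grid is the final answer)

Answer: XXXX__
_X_X__
______
X_X___
______
X_X_XX
X_X___
X_XX__
X____X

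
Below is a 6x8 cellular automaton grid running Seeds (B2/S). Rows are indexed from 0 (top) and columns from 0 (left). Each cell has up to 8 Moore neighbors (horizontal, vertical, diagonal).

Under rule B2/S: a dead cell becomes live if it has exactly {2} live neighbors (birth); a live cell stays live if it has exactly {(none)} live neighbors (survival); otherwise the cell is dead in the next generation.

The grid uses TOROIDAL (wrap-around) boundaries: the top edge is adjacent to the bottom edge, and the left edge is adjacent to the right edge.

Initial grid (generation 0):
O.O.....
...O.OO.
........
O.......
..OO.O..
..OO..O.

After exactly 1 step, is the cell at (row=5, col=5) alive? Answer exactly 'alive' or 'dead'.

Answer: alive

Derivation:
Simulating step by step:
Generation 0 (given above): 12 live cells
Generation 1: 16 live cells
........
.OO.O..O
....OOOO
.OOOO...
......OO
.....O.O

Cell (5,5) at generation 1: 1 -> alive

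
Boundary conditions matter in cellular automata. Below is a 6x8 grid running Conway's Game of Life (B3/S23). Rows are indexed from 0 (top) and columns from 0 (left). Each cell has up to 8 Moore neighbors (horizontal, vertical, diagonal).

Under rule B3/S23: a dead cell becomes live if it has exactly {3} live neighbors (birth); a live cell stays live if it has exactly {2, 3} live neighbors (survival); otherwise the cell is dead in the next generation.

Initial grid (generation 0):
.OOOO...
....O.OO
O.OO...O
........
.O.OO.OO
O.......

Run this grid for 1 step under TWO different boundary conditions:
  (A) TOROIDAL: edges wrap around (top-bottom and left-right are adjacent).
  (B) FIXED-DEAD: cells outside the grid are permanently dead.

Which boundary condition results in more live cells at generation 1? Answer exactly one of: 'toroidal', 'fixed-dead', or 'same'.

Under TOROIDAL boundary, generation 1:
OOOOOO.O
....OOOO
O..O..OO
.O..O.O.
O......O
O....O.O
Population = 23

Under FIXED-DEAD boundary, generation 1:
..OOOO..
....OOOO
...O..OO
.O..O.OO
........
........
Population = 15

Comparison: toroidal=23, fixed-dead=15 -> toroidal

Answer: toroidal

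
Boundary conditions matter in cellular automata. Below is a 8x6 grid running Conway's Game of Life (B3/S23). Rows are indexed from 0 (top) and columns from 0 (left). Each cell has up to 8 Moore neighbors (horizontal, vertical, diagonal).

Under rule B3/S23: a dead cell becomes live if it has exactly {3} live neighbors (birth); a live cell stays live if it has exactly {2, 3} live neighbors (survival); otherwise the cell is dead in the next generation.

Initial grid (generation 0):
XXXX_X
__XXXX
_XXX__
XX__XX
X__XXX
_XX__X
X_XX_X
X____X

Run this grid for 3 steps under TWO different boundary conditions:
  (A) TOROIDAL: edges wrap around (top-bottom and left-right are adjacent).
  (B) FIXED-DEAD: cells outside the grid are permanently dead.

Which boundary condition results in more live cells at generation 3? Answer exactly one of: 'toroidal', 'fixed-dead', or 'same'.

Under TOROIDAL boundary, generation 3:
______
______
______
______
______
______
______
______
Population = 0

Under FIXED-DEAD boundary, generation 3:
______
XX____
__X___
__X___
___X__
X_____
X_____
_X__X_
Population = 9

Comparison: toroidal=0, fixed-dead=9 -> fixed-dead

Answer: fixed-dead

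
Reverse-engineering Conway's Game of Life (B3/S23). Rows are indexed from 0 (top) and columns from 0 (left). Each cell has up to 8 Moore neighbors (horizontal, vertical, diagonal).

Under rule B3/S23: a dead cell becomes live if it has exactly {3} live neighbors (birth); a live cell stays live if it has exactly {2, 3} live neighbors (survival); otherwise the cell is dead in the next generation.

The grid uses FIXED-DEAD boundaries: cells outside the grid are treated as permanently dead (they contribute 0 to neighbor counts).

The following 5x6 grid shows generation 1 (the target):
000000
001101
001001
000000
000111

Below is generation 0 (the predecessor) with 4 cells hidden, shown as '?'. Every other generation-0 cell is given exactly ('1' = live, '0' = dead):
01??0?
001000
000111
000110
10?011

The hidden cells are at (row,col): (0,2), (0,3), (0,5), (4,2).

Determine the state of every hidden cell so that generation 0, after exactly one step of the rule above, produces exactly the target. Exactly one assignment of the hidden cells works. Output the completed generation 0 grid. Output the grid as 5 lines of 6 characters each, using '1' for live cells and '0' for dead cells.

Answer: 010001
001000
000111
000110
100011

Derivation:
Hidden generation-0 cells (in order): (0,2), (0,3), (0,5), (4,2).
A hidden cell only influences target cells in its own 3x3 neighborhood. Try each of the 2^4 = 16 assignments, step the completed generation 0 forward once under B3/S23, and compare with the target:
  (0,2)=0 (0,3)=0 (0,5)=0 (4,2)=0 -> step gives (1,4)='1' but target has '0' -> reject
  (0,2)=0 (0,3)=0 (0,5)=0 (4,2)=1 -> step gives (1,4)='1' but target has '0' -> reject
  (0,2)=0 (0,3)=0 (0,5)=1 (4,2)=0 -> step reproduces the target at every cell -> ACCEPT
  (0,2)=0 (0,3)=0 (0,5)=1 (4,2)=1 -> step gives (3,2)='1' but target has '0' -> reject
  (0,2)=0 (0,3)=1 (0,5)=0 (4,2)=0 -> step gives (0,2)='1' but target has '0' -> reject
  (0,2)=0 (0,3)=1 (0,5)=0 (4,2)=1 -> step gives (0,2)='1' but target has '0' -> reject
  (0,2)=0 (0,3)=1 (0,5)=1 (4,2)=0 -> step gives (0,2)='1' but target has '0' -> reject
  (0,2)=0 (0,3)=1 (0,5)=1 (4,2)=1 -> step gives (0,2)='1' but target has '0' -> reject
  (0,2)=1 (0,3)=0 (0,5)=0 (4,2)=0 -> step gives (0,1)='1' but target has '0' -> reject
  (0,2)=1 (0,3)=0 (0,5)=0 (4,2)=1 -> step gives (0,1)='1' but target has '0' -> reject
  (0,2)=1 (0,3)=0 (0,5)=1 (4,2)=0 -> step gives (0,1)='1' but target has '0' -> reject
  (0,2)=1 (0,3)=0 (0,5)=1 (4,2)=1 -> step gives (0,1)='1' but target has '0' -> reject
  (0,2)=1 (0,3)=1 (0,5)=0 (4,2)=0 -> step gives (0,1)='1' but target has '0' -> reject
  (0,2)=1 (0,3)=1 (0,5)=0 (4,2)=1 -> step gives (0,1)='1' but target has '0' -> reject
  (0,2)=1 (0,3)=1 (0,5)=1 (4,2)=0 -> step gives (0,1)='1' but target has '0' -> reject
  (0,2)=1 (0,3)=1 (0,5)=1 (4,2)=1 -> step gives (0,1)='1' but target has '0' -> reject
Unique solution: (0,2)=dead, (0,3)=dead, (0,5)=live, (4,2)=dead.
Check: live-neighbor counts of every cell in the completed generation 0:
112110
122343
013442
112465
011332
Applying B3/S23 to generation 0 with these counts gives:
000000
001101
001001
000000
000111
which matches the target exactly.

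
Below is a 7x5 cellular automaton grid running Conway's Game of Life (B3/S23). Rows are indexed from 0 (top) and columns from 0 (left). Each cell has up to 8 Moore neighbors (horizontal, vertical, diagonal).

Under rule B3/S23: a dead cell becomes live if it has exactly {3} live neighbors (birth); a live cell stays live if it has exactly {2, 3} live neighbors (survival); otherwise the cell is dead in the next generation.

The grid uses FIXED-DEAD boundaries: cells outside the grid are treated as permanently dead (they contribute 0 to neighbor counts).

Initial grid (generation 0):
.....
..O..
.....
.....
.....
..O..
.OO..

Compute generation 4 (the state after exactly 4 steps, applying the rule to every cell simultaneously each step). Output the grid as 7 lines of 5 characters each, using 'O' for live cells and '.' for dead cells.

Answer: .....
.....
.....
.....
.....
.OO..
.OO..

Derivation:
Simulating step by step:
Generation 0 (given above): 4 live cells
Generation 1: 4 live cells
.....
.....
.....
.....
.....
.OO..
.OO..
Generation 2: 4 live cells
.....
.....
.....
.....
.....
.OO..
.OO..
Generation 3: 4 live cells
.....
.....
.....
.....
.....
.OO..
.OO..
Generation 4: 4 live cells
(generation 4 grid is the final answer)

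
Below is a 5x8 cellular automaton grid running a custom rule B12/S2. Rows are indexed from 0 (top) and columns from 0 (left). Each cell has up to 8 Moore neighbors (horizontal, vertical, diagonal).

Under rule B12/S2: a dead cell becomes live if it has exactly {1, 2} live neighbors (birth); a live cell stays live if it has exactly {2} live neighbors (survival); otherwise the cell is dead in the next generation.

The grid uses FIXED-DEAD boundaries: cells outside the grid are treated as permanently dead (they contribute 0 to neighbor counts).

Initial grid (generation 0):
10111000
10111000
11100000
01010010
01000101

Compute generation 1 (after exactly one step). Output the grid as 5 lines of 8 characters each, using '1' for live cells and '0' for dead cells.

Simulating step by step:
Generation 0 (given above): 17 live cells
Generation 1: 12 live cells
(generation 1 grid is the final answer)

Answer: 00000100
00000100
00000111
00001111
10011000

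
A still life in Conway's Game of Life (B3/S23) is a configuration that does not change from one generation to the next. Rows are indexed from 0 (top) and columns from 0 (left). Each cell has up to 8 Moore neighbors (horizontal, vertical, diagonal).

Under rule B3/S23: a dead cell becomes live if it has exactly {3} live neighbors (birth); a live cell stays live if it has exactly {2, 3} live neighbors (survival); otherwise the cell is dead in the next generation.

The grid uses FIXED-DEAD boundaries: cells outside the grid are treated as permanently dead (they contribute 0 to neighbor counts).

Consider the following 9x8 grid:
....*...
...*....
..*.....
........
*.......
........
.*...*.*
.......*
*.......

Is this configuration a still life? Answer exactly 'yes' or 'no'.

Compute generation 1 and compare to generation 0 (given above):
Generation 1:
........
...*....
........
........
........
........
......*.
......*.
........
Cell (0,4) differs: gen0=1 vs gen1=0 -> NOT a still life.

Answer: no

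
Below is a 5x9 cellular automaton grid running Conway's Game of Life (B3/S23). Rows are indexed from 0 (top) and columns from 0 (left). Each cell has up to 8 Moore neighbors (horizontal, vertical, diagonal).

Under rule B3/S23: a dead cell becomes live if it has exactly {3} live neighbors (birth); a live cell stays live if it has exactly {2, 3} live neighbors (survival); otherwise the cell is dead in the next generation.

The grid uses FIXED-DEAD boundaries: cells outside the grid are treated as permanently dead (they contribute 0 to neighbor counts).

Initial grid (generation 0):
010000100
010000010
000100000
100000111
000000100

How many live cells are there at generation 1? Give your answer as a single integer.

Simulating step by step:
Generation 0 (given above): 10 live cells
Generation 1: 6 live cells
000000000
001000000
000000101
000000110
000000100
Population at generation 1: 6

Answer: 6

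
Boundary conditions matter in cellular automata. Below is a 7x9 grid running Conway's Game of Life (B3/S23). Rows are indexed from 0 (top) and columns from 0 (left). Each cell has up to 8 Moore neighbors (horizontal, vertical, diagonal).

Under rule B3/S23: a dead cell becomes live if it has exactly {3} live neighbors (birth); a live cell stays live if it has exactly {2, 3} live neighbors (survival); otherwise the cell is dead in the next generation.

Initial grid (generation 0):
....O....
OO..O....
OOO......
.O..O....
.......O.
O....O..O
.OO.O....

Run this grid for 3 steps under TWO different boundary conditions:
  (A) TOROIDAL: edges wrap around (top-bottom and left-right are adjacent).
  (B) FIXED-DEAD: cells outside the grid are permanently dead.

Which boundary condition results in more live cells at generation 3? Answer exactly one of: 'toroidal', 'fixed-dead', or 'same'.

Answer: toroidal

Derivation:
Under TOROIDAL boundary, generation 3:
....O....
O.......O
OO......O
O.OO....O
..O......
..O.O....
...O.O...
Population = 15

Under FIXED-DEAD boundary, generation 3:
..O......
.OO......
O........
O.OO.....
..OO.....
.........
.........
Population = 9

Comparison: toroidal=15, fixed-dead=9 -> toroidal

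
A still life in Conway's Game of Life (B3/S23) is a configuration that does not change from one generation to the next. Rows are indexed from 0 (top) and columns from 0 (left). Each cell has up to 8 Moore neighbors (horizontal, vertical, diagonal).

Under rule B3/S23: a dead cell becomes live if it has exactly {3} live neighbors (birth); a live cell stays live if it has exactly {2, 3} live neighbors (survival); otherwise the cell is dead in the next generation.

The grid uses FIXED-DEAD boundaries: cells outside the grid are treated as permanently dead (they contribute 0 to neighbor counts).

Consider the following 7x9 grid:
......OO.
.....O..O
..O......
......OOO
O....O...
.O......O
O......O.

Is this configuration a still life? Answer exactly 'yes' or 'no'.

Compute generation 1 and compare to generation 0 (given above):
Generation 1:
......OO.
......OO.
......O.O
......OO.
......O.O
OO.......
.........
Cell (1,5) differs: gen0=1 vs gen1=0 -> NOT a still life.

Answer: no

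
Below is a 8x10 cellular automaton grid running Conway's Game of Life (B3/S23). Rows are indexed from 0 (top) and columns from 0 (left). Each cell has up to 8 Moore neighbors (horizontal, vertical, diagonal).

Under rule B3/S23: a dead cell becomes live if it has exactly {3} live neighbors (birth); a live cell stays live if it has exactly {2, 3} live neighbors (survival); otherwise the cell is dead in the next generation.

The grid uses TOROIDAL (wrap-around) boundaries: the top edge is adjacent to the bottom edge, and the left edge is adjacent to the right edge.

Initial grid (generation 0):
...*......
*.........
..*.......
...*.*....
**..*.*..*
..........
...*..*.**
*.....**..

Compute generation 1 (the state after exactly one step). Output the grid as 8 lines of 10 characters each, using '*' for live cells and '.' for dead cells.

Simulating step by step:
Generation 0 (given above): 17 live cells
Generation 1: 19 live cells
(generation 1 grid is the final answer)

Answer: ..........
..........
..........
******....
*...**....
.....*.**.
......*.**
......****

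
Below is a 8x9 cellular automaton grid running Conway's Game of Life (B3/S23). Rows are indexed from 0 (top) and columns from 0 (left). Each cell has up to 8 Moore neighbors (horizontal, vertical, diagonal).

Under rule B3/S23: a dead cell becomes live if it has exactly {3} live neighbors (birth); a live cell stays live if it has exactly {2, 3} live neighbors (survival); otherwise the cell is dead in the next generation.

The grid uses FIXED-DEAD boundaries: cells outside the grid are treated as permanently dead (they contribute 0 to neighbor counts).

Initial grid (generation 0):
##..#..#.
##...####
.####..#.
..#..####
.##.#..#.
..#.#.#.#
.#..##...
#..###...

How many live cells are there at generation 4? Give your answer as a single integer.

Answer: 20

Derivation:
Simulating step by step:
Generation 0 (given above): 35 live cells
Generation 1: 24 live cells
##...#.##
.....#..#
#..##....
.....#..#
.##.#....
..#.#.##.
.##...#..
...#.#...
Generation 2: 27 live cells
......###
##...####
....##...
.##..#...
.##.#.##.
......##.
.##.#.##.
..#......
Generation 3: 24 live cells
.....#..#
....#...#
#.#.#..#.
.##......
.###...#.
........#
.###.###.
.###.....
Generation 4: 20 live cells
.........
...###.##
..#......
#........
.#.#.....
....#...#
.#.##.##.
.#.##.#..
Population at generation 4: 20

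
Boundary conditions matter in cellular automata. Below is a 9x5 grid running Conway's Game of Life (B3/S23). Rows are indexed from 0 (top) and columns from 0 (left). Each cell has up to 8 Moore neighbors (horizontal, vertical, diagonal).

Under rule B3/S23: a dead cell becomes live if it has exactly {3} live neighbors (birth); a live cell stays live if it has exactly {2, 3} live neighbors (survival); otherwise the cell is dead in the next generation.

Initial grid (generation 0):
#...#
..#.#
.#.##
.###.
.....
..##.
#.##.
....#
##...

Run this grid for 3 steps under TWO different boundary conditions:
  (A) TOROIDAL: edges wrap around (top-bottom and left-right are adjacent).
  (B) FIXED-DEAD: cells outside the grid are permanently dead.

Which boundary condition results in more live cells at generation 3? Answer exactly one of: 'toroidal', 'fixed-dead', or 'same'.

Under TOROIDAL boundary, generation 3:
...#.
.##.#
.#..#
#..##
..###
.....
....#
....#
#.#..
Population = 16

Under FIXED-DEAD boundary, generation 3:
.###.
#...#
....#
...##
....#
#..##
.##.#
...#.
.....
Population = 16

Comparison: toroidal=16, fixed-dead=16 -> same

Answer: same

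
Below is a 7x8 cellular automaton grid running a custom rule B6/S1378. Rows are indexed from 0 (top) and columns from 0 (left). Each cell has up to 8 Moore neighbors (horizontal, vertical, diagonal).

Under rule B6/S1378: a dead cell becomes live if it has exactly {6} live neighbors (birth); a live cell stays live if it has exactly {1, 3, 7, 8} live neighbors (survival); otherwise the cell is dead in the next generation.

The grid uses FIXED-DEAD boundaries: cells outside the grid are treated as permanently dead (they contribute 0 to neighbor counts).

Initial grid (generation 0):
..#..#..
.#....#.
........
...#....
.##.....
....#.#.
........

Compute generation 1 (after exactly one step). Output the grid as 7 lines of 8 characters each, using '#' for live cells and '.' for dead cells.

Simulating step by step:
Generation 0 (given above): 9 live cells
Generation 1: 6 live cells
(generation 1 grid is the final answer)

Answer: ..#..#..
.#....#.
........
...#....
.#......
........
........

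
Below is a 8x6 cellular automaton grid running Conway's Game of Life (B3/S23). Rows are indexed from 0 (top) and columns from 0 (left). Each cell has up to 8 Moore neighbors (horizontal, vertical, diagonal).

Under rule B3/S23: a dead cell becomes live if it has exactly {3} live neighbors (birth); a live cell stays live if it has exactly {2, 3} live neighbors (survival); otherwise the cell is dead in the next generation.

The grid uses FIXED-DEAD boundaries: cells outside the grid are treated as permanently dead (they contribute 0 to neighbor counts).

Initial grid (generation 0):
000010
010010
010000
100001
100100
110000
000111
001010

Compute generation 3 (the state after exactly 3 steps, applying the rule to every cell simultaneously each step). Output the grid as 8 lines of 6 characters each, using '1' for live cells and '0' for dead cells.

Simulating step by step:
Generation 0 (given above): 15 live cells
Generation 1: 16 live cells
000000
000000
110000
110000
100000
111100
011111
000011
Generation 2: 7 live cells
000000
000000
110000
000000
000000
100000
100001
001001
Generation 3: 1 live cells
(generation 3 grid is the final answer)

Answer: 000000
000000
000000
000000
000000
000000
010000
000000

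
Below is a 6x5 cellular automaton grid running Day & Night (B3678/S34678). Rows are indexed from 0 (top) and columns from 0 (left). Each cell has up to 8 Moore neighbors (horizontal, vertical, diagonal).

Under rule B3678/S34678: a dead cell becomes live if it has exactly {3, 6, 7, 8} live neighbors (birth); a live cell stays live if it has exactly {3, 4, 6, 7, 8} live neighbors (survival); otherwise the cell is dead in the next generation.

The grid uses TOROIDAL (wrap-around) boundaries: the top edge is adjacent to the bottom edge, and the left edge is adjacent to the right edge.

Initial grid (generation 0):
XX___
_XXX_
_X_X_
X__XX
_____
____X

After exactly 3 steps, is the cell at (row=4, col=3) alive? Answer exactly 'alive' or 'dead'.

Answer: dead

Derivation:
Simulating step by step:
Generation 0 (given above): 11 live cells
Generation 1: 14 live cells
XX_XX
_X__X
_XXX_
__X_X
X__X_
X____
Generation 2: 19 live cells
_XX_X
XXX_X
_XXXX
X_X_X
_X___
X_XXX
Generation 3: 19 live cells
XX_X_
XXXXX
XX_X_
X_X_X
_X___
X_XXX

Cell (4,3) at generation 3: 0 -> dead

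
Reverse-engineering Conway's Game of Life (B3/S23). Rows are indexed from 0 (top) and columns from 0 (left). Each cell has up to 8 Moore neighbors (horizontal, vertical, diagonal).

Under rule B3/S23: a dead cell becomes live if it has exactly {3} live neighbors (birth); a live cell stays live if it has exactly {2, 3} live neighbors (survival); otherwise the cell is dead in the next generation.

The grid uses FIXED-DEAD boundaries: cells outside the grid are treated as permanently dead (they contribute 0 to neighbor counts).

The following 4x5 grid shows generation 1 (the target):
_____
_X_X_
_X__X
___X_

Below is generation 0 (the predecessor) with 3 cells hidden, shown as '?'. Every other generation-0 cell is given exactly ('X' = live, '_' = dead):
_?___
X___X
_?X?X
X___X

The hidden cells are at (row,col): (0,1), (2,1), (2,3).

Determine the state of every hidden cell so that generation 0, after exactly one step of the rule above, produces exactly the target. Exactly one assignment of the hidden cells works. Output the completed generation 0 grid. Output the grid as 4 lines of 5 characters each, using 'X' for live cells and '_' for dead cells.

Hidden generation-0 cells (in order): (0,1), (2,1), (2,3).
A hidden cell only influences target cells in its own 3x3 neighborhood. Try each of the 2^3 = 8 assignments, step the completed generation 0 forward once under B3/S23, and compare with the target:
  (0,1)=_ (2,1)=_ (2,3)=_ -> step gives (1,1)='_' but target has 'X' -> reject
  (0,1)=_ (2,1)=_ (2,3)=X -> step gives (1,1)='_' but target has 'X' -> reject
  (0,1)=_ (2,1)=X (2,3)=_ -> step gives (2,0)='X' but target has '_' -> reject
  (0,1)=_ (2,1)=X (2,3)=X -> step gives (1,2)='X' but target has '_' -> reject
  (0,1)=X (2,1)=_ (2,3)=_ -> step reproduces the target at every cell -> ACCEPT
  (0,1)=X (2,1)=_ (2,3)=X -> step gives (1,2)='X' but target has '_' -> reject
  (0,1)=X (2,1)=X (2,3)=_ -> step gives (1,0)='X' but target has '_' -> reject
  (0,1)=X (2,1)=X (2,3)=X -> step gives (1,0)='X' but target has '_' -> reject
Unique solution: (0,1)=live, (2,1)=dead, (2,3)=dead.
Check: live-neighbor counts of every cell in the completed generation 0:
21111
13231
23042
02131
Applying B3/S23 to generation 0 with these counts gives:
_____
_X_X_
_X__X
___X_
which matches the target exactly.

Answer: _X___
X___X
__X_X
X___X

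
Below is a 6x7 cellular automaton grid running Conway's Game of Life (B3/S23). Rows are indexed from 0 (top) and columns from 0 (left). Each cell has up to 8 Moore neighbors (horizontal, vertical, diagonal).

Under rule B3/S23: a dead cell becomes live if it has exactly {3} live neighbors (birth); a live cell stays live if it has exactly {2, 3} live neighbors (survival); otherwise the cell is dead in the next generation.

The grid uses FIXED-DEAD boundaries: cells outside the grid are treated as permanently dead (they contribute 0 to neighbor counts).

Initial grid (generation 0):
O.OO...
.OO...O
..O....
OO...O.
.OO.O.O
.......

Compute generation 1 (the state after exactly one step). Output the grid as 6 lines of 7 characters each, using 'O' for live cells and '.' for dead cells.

Simulating step by step:
Generation 0 (given above): 14 live cells
Generation 1: 11 live cells
(generation 1 grid is the final answer)

Answer: ..OO...
.......
O.O....
O..O.O.
OOO..O.
.......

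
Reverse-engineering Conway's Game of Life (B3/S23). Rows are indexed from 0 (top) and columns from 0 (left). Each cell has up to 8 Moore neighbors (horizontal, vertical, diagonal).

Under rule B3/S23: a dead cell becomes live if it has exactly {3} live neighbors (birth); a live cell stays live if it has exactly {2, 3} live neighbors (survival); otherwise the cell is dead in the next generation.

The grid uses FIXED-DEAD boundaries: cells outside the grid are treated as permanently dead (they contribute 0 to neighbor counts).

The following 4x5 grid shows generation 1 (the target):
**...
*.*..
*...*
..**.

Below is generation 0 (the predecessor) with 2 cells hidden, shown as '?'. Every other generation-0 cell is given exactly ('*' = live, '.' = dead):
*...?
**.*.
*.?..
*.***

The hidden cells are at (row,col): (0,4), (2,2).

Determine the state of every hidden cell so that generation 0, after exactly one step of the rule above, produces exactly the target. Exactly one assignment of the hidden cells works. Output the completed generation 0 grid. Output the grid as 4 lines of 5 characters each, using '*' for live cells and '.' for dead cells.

Hidden generation-0 cells (in order): (0,4), (2,2).
A hidden cell only influences target cells in its own 3x3 neighborhood. Try each of the 2^2 = 4 assignments, step the completed generation 0 forward once under B3/S23, and compare with the target:
  (0,4)=. (2,2)=. -> step gives (1,1)='*' but target has '.' -> reject
  (0,4)=. (2,2)=* -> step reproduces the target at every cell -> ACCEPT
  (0,4)=* (2,2)=. -> step gives (1,1)='*' but target has '.' -> reject
  (0,4)=* (2,2)=* -> step gives (1,3)='*' but target has '.' -> reject
Unique solution: (0,4)=dead, (2,2)=live.
Check: live-neighbor counts of every cell in the completed generation 0:
23211
34311
36453
14231
Applying B3/S23 to generation 0 with these counts gives:
**...
*.*..
*...*
..**.
which matches the target exactly.

Answer: *....
**.*.
*.*..
*.***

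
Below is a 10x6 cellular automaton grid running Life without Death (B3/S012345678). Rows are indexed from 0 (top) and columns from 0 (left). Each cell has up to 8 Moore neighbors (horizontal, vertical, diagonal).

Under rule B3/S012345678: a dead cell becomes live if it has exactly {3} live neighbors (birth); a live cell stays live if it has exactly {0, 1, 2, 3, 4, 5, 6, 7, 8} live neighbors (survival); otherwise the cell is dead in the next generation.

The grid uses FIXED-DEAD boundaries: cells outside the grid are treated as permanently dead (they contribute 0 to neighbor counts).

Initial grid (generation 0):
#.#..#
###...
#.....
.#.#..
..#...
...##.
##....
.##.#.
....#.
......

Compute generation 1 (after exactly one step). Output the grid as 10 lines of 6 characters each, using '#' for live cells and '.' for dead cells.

Simulating step by step:
Generation 0 (given above): 18 live cells
Generation 1: 26 live cells
(generation 1 grid is the final answer)

Answer: #.#..#
###...
#.....
.###..
..#.#.
.####.
##..#.
#####.
...##.
......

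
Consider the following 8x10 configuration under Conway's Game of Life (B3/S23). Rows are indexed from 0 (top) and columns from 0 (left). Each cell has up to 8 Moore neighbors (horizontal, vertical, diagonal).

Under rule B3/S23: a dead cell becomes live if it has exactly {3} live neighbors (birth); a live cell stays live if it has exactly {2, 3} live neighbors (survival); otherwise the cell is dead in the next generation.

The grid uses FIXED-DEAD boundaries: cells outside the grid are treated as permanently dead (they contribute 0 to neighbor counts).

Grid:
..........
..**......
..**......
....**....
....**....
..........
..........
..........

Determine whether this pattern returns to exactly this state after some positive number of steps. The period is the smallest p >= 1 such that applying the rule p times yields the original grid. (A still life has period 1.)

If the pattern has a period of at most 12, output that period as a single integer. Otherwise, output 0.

Simulating and comparing each generation to the original:
Gen 0 (original, given above): 8 live cells
Gen 1: 6 live cells, differs from original
Gen 2: 8 live cells, MATCHES original -> period = 2

Answer: 2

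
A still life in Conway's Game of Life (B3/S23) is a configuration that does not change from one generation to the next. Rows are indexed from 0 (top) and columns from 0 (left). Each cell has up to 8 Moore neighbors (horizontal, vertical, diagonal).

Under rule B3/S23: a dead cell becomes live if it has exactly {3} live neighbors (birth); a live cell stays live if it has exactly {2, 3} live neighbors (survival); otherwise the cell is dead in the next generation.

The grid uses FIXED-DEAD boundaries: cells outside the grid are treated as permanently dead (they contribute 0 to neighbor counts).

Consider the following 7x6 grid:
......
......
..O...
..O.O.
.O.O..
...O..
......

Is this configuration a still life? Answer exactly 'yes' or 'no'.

Answer: no

Derivation:
Compute generation 1 and compare to generation 0 (given above):
Generation 1:
......
......
...O..
.OO...
...OO.
..O...
......
Cell (2,2) differs: gen0=1 vs gen1=0 -> NOT a still life.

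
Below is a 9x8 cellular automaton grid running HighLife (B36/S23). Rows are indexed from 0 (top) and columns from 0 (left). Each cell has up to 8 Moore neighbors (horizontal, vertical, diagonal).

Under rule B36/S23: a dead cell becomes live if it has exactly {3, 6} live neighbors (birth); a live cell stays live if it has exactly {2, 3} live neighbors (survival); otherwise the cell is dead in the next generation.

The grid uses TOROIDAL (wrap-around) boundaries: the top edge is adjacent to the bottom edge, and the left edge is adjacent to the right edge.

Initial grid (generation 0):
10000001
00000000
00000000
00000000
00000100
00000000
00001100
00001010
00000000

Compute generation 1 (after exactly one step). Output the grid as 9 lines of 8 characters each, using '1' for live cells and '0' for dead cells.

Simulating step by step:
Generation 0 (given above): 7 live cells
Generation 1: 6 live cells
(generation 1 grid is the final answer)

Answer: 00000000
00000000
00000000
00000000
00000000
00001100
00001100
00001000
00000001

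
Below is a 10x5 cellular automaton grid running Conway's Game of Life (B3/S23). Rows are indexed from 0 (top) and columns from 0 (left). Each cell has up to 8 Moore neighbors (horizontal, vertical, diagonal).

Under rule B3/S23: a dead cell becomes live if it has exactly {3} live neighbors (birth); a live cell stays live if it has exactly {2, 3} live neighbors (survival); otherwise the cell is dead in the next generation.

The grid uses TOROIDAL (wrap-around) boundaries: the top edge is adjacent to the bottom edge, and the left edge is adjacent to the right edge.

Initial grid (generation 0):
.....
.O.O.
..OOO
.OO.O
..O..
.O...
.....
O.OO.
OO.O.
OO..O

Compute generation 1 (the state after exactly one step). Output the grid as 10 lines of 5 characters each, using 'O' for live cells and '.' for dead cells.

Answer: .OO.O
...OO
....O
OO..O
O.OO.
.....
.OO..
O.OO.
...O.
.OO.O

Derivation:
Simulating step by step:
Generation 0 (given above): 19 live cells
Generation 1: 21 live cells
(generation 1 grid is the final answer)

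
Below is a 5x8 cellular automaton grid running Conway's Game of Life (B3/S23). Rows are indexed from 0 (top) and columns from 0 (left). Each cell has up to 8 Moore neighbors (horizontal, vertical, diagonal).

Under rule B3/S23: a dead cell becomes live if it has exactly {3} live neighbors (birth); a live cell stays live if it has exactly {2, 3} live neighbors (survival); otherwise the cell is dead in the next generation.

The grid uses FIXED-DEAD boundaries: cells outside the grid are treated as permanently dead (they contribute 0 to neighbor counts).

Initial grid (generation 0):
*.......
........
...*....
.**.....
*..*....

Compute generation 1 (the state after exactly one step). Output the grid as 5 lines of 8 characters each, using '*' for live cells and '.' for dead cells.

Simulating step by step:
Generation 0 (given above): 6 live cells
Generation 1: 6 live cells
(generation 1 grid is the final answer)

Answer: ........
........
..*.....
.***....
.**.....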